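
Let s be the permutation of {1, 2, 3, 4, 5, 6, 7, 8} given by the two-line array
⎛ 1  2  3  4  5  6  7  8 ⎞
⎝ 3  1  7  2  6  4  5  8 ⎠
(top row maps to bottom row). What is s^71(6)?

4

Tracing 6 → 4 → … returns to 6 after 7 steps, so 6 lies in a 7-cycle (1, 3, 7, 5, 6, 4, 2).
On a 7-cycle, s^7 is the identity, so s^71 = s^1 there (71 ≡ 1 mod 7).
Advancing 1 step from 6: 6 → 4.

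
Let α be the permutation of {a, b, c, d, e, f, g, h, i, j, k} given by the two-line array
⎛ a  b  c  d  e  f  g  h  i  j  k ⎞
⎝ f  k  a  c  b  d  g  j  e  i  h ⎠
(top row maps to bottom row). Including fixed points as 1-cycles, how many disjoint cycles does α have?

3

The cycle decomposition is (a f d c)(b k h j i e)(g), which has 3 cycles (counting 1-cycles).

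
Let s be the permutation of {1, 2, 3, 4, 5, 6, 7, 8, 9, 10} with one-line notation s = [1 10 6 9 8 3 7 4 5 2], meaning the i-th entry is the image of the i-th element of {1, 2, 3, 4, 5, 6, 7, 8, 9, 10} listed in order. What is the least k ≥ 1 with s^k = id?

Writing s as disjoint cycles, the cycle lengths are 4, 2, 2, 1, 1.
The order of s is the least common multiple of its cycle lengths: lcm(4, 2, 2) = 4.

4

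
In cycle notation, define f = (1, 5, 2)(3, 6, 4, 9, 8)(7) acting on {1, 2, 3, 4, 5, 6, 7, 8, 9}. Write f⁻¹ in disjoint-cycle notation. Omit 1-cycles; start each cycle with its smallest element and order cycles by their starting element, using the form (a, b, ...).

(1, 2, 5)(3, 8, 9, 4, 6)

Inverting a permutation written in cycle notation just reverses the order within every cycle.
After reversing and putting each cycle's least element first, f⁻¹ = (1, 2, 5)(3, 8, 9, 4, 6).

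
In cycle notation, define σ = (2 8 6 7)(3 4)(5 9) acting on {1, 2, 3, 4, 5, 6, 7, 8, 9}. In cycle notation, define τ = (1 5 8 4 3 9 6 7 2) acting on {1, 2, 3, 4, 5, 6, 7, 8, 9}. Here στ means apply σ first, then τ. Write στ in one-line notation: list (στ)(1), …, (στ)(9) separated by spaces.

For each element, apply σ then τ: 1 → 1 → 5; 2 → 8 → 4; 3 → 4 → 3; 4 → 3 → 9; 5 → 9 → 6; 6 → 7 → 2; 7 → 2 → 1; 8 → 6 → 7; 9 → 5 → 8.
So στ in one-line form is 5 4 3 9 6 2 1 7 8.

5 4 3 9 6 2 1 7 8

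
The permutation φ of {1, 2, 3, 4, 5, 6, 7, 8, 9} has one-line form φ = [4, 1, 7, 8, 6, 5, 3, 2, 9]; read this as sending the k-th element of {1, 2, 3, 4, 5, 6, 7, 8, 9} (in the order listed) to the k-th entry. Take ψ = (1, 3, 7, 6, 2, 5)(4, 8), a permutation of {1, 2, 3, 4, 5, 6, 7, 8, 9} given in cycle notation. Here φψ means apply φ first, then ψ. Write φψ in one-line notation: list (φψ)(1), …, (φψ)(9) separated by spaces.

(φψ)(x) = ψ(φ(x)). Computing each image: ψ(φ(1)) = ψ(4) = 8, ψ(φ(2)) = ψ(1) = 3, ψ(φ(3)) = ψ(7) = 6, ψ(φ(4)) = ψ(8) = 4, ψ(φ(5)) = ψ(6) = 2, ψ(φ(6)) = ψ(5) = 1, ψ(φ(7)) = ψ(3) = 7, ψ(φ(8)) = ψ(2) = 5, ψ(φ(9)) = ψ(9) = 9.
Hence φψ = [8 3 6 4 2 1 7 5 9].

8 3 6 4 2 1 7 5 9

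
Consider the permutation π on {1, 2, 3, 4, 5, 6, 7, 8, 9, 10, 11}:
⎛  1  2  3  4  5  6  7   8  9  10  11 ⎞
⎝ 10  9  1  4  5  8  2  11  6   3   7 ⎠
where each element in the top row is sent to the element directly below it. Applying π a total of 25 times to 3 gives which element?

Tracing 3 → 1 → … returns to 3 after 3 steps, so 3 lies in a 3-cycle (1 10 3).
On a 3-cycle, π^3 is the identity, so π^25 = π^1 there (25 ≡ 1 mod 3).
Stepping 1 place around the cycle: 3 → 1.

1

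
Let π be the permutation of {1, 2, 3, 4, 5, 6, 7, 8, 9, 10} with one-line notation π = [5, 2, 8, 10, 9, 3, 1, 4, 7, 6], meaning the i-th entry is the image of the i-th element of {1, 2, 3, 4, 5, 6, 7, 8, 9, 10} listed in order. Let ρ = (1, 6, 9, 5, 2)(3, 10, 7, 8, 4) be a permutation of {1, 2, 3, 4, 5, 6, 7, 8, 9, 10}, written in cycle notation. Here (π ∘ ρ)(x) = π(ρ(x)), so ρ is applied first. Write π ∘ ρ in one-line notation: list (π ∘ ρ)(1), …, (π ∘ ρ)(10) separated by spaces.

Chase each element through ρ then π: 1 → 6 → 3; 2 → 1 → 5; 3 → 10 → 6; 4 → 3 → 8; 5 → 2 → 2; 6 → 9 → 7; 7 → 8 → 4; 8 → 4 → 10; 9 → 5 → 9; 10 → 7 → 1.
So π ∘ ρ in one-line form is 3 5 6 8 2 7 4 10 9 1.

3 5 6 8 2 7 4 10 9 1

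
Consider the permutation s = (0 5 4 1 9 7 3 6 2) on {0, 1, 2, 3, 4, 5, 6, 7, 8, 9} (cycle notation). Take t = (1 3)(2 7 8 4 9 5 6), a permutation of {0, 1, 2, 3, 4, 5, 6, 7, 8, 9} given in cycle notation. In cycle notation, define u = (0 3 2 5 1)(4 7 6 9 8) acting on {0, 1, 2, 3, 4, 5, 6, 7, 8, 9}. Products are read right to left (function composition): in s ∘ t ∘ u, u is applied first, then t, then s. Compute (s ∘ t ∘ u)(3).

(s ∘ t ∘ u)(3) = s(t(u(3))). u(3) = 2, then t(2) = 7, then s(7) = 3, so the result is 3.

3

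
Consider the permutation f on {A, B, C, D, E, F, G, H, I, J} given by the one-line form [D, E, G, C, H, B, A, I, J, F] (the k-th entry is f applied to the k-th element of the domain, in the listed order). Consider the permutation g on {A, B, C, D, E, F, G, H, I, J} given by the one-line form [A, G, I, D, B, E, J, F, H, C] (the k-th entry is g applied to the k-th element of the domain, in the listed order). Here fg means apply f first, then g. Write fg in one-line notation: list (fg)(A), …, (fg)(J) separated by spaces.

(fg)(x) = g(f(x)). Computing each image: g(f(A)) = g(D) = D, g(f(B)) = g(E) = B, g(f(C)) = g(G) = J, g(f(D)) = g(C) = I, g(f(E)) = g(H) = F, g(f(F)) = g(B) = G, g(f(G)) = g(A) = A, g(f(H)) = g(I) = H, g(f(I)) = g(J) = C, g(f(J)) = g(F) = E.
Hence fg = [D B J I F G A H C E].

D B J I F G A H C E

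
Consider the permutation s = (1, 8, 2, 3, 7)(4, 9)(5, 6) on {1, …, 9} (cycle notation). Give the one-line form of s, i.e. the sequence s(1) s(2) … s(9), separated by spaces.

8 3 7 9 6 5 1 2 4

Each element maps to the next entry in its cycle (wrapping to the front): 1→8, 2→3, 3→7, 4→9, 5→6, 6→5, 7→1, 8→2, 9→4.
Listing these in domain order gives 8 3 7 9 6 5 1 2 4.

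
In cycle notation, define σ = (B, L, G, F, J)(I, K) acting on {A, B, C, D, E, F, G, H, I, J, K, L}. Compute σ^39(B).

B lies in the 5-cycle (B, L, G, F, J).
Since the cycle has length 5, σ^39 acts on it the same as σ^4 (39 mod 5 = 4).
Stepping 4 places around the cycle: B → L → G → F → J.

J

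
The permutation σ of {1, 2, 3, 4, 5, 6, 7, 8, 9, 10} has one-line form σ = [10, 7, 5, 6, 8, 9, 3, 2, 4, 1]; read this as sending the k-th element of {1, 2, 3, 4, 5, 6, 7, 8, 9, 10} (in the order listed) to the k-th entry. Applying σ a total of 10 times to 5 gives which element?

Tracing 5 → 8 → … returns to 5 after 5 steps, so 5 lies in a 5-cycle (2, 7, 3, 5, 8).
Since the cycle has length 5, σ^10 acts on it the same as σ^0 (10 mod 5 = 0).
So σ^10(5) = 5.

5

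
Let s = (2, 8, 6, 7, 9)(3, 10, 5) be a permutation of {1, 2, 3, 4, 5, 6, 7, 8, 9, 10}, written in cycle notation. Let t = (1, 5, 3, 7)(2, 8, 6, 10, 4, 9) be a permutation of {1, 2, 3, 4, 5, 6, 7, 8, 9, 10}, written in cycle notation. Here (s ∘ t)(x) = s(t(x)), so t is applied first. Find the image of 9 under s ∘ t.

8

t(9) = 2, then s(2) = 8; composing gives (s ∘ t)(9) = 8.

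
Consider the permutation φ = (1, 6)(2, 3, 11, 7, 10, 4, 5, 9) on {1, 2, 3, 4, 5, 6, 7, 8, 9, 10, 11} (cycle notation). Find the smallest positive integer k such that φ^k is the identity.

The disjoint cycles have lengths 8, 2, 1.
The order of φ is the least common multiple of its cycle lengths: lcm(8, 2) = 8.

8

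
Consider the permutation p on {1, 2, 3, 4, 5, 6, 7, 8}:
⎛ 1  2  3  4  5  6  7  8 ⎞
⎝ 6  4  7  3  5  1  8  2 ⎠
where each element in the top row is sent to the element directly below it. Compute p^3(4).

8

Tracing 4 → 3 → … returns to 4 after 5 steps, so 4 lies in a 5-cycle (2, 4, 3, 7, 8).
Advancing 3 steps from 4: 4 → 3 → 7 → 8.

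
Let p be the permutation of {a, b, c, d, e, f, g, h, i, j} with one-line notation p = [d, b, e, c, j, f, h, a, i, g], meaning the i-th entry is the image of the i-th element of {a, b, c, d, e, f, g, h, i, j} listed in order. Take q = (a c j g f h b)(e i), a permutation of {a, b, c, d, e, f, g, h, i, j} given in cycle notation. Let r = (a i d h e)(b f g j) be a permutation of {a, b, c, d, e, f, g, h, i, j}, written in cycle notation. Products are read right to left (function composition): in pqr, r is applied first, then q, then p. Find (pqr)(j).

Chase j: r(j) = b; q(b) = a; p(a) = d. Hence (pqr)(j) = d.

d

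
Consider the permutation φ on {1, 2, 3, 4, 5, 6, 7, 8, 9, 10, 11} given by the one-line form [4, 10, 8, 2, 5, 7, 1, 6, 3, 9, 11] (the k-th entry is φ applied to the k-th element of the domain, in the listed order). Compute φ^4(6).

Tracing 6 → 7 → … returns to 6 after 9 steps, so 6 lies in a 9-cycle (1, 4, 2, 10, 9, 3, 8, 6, 7).
Stepping 4 places around the cycle: 6 → 7 → 1 → 4 → 2.

2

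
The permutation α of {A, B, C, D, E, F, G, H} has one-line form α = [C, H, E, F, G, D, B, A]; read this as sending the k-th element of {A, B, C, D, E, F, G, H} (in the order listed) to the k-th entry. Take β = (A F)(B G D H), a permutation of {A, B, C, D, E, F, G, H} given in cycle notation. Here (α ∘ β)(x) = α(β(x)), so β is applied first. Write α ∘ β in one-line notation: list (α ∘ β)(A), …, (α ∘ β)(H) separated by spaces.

Chase each element through β then α: A → F → D; B → G → B; C → C → E; D → H → A; E → E → G; F → A → C; G → D → F; H → B → H.
So α ∘ β in one-line form is D B E A G C F H.

D B E A G C F H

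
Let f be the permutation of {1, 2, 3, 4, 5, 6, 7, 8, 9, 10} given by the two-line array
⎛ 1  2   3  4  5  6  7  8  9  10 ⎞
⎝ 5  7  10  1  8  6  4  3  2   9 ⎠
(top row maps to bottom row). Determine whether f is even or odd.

In disjoint-cycle form the cycle lengths are 9, 1.
A cycle is odd iff its length is even; f has 0 even-length cycles, so sgn(f) = (−1)^0 and f is even.

even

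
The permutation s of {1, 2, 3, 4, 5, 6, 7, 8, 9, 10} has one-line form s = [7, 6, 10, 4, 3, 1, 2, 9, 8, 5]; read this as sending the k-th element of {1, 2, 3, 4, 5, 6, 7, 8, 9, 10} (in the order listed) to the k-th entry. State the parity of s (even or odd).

even

In disjoint-cycle form the cycle lengths are 4, 3, 2, 1.
A cycle is odd iff its length is even; s has 2 even-length cycles, so sgn(s) = (−1)^2 and s is even.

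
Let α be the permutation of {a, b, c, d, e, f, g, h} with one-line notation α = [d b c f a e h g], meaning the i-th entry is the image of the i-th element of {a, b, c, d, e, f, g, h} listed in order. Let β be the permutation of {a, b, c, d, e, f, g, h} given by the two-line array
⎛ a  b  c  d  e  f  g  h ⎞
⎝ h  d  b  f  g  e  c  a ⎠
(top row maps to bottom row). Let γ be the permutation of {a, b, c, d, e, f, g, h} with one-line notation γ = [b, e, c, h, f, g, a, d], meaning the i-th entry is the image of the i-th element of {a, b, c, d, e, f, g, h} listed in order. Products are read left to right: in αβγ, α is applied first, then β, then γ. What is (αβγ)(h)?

c

Chase h: α(h) = g; β(g) = c; γ(c) = c. Hence (αβγ)(h) = c.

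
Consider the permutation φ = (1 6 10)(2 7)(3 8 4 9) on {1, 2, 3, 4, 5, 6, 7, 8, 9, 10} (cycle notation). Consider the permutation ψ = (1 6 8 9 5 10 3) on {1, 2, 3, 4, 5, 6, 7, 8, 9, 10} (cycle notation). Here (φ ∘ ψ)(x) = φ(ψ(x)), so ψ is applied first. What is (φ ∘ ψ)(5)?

1

(φ ∘ ψ)(5) = φ(ψ(5)). ψ(5) = 10, then φ(10) = 1. So (φ ∘ ψ)(5) = 1.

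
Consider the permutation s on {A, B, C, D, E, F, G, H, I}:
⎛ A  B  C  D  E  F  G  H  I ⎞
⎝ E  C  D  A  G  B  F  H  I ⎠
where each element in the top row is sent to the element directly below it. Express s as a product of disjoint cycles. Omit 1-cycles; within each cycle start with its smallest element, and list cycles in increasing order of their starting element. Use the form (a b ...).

From A: A → E → G → F → B → C → D → A, closing the cycle (A E G F B C D).
Repeating from the next unused element and collecting all non-trivial cycles gives (A E G F B C D).

(A E G F B C D)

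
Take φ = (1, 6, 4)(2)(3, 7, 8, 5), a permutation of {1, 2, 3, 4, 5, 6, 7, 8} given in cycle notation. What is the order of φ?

12

The disjoint cycles have lengths 4, 3, 1.
The order of φ is the least common multiple of its cycle lengths: lcm(4, 3) = 12.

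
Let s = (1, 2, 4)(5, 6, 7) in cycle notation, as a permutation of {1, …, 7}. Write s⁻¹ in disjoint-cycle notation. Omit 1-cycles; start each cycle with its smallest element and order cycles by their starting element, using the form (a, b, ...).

(1, 4, 2)(5, 7, 6)

If s sends a → b within a cycle, s⁻¹ sends b → a; equivalently, reverse each cycle.
Reversing each cycle of s and rotating so the smallest element leads gives (1, 4, 2)(5, 7, 6).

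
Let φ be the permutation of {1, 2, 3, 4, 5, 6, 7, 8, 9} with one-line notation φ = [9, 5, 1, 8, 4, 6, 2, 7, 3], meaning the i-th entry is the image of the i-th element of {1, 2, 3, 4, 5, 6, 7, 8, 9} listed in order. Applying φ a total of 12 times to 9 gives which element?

9

Tracing 9 → 3 → … returns to 9 after 3 steps, so 9 lies in a 3-cycle (1, 9, 3).
Since the cycle has length 3, φ^12 acts on it the same as φ^0 (12 mod 3 = 0).
So φ^12(9) = 9.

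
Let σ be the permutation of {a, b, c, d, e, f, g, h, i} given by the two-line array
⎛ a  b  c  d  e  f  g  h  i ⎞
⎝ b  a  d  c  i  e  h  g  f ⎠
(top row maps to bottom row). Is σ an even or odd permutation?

odd

In disjoint-cycle form the cycle lengths are 3, 2, 2, 2.
A cycle of length ℓ contributes ℓ−1 transpositions, so σ is a product of 2 + 1 + 1 + 1 = 5 transpositions — odd.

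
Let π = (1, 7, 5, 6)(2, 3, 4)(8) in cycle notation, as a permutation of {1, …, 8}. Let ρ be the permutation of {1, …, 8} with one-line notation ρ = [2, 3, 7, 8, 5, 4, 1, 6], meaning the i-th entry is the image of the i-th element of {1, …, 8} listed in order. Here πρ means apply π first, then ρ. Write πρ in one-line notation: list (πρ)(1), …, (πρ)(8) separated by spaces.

(πρ)(x) = ρ(π(x)). Computing each image: ρ(π(1)) = ρ(7) = 1, ρ(π(2)) = ρ(3) = 7, ρ(π(3)) = ρ(4) = 8, ρ(π(4)) = ρ(2) = 3, ρ(π(5)) = ρ(6) = 4, ρ(π(6)) = ρ(1) = 2, ρ(π(7)) = ρ(5) = 5, ρ(π(8)) = ρ(8) = 6.
Hence πρ = [1 7 8 3 4 2 5 6].

1 7 8 3 4 2 5 6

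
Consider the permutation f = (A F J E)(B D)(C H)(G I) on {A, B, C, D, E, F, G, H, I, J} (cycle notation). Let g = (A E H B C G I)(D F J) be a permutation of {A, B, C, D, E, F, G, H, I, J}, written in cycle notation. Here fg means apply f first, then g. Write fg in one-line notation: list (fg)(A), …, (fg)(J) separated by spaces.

J F B C E D A G I H

Chase each element through f then g: A → F → J; B → D → F; C → H → B; D → B → C; E → A → E; F → J → D; G → I → A; H → C → G; I → G → I; J → E → H.
Collecting the images, fg = [J F B C E D A G I H].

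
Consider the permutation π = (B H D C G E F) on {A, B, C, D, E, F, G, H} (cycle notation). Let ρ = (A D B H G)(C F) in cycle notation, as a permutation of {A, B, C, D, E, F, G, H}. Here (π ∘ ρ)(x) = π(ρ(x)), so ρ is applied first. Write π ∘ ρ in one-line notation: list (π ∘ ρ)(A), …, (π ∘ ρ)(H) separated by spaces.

For each element, apply ρ then π: A → D → C; B → H → D; C → F → B; D → B → H; E → E → F; F → C → G; G → A → A; H → G → E.
So π ∘ ρ in one-line form is C D B H F G A E.

C D B H F G A E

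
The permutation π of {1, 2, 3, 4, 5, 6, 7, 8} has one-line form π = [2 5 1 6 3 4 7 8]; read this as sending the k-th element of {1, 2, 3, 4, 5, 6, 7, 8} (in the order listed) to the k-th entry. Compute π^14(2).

3

Tracing 2 → 5 → … returns to 2 after 4 steps, so 2 lies in a 4-cycle (1 2 5 3).
On a 4-cycle, π^4 is the identity, so π^14 = π^2 there (14 ≡ 2 mod 4).
Advancing 2 steps from 2: 2 → 5 → 3.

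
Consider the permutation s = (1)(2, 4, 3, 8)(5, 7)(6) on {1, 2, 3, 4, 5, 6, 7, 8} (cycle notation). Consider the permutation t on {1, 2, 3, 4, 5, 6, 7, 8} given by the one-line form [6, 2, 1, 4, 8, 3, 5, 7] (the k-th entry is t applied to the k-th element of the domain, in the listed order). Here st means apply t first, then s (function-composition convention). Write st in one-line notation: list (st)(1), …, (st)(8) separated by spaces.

6 4 1 3 2 8 7 5

Chase each element through t then s: 1 → 6 → 6; 2 → 2 → 4; 3 → 1 → 1; 4 → 4 → 3; 5 → 8 → 2; 6 → 3 → 8; 7 → 5 → 7; 8 → 7 → 5.
Collecting the images, st = [6 4 1 3 2 8 7 5].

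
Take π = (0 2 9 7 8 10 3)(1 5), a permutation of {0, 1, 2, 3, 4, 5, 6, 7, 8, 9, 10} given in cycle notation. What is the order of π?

The cycle type of π is (7, 2, 1, 1).
The order is lcm(7, 2) = 14.

14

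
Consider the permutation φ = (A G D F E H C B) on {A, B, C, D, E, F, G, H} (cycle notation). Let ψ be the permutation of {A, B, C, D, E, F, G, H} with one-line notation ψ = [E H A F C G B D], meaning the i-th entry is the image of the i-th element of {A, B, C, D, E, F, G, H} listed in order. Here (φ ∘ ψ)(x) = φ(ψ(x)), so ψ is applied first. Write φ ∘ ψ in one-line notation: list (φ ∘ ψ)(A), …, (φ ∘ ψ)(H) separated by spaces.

H C G E B D A F

(φ ∘ ψ)(x) = φ(ψ(x)). Computing each image: φ(ψ(A)) = φ(E) = H, φ(ψ(B)) = φ(H) = C, φ(ψ(C)) = φ(A) = G, φ(ψ(D)) = φ(F) = E, φ(ψ(E)) = φ(C) = B, φ(ψ(F)) = φ(G) = D, φ(ψ(G)) = φ(B) = A, φ(ψ(H)) = φ(D) = F.
Hence φ ∘ ψ = [H C G E B D A F].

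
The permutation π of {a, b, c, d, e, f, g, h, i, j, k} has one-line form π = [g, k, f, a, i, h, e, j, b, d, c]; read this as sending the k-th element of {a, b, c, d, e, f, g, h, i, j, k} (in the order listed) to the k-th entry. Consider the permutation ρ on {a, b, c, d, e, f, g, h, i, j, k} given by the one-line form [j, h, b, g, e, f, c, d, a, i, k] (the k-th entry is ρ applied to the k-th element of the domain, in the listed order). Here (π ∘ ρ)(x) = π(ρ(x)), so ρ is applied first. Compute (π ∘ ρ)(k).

(π ∘ ρ)(k) = π(ρ(k)). ρ(k) = k, then π(k) = c. So (π ∘ ρ)(k) = c.

c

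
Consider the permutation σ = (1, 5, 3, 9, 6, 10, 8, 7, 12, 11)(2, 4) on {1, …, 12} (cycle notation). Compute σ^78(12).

12 lies in the 10-cycle (1, 5, 3, 9, 6, 10, 8, 7, 12, 11).
On a 10-cycle, σ^10 is the identity, so σ^78 = σ^8 there (78 ≡ 8 mod 10).
Advancing 8 steps from 12: 12 → 11 → 1 → 5 → 3 → 9 → 6 → 10 → 8.

8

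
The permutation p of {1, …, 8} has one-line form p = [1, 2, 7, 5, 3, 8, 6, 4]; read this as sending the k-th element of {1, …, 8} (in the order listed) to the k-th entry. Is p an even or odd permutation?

In disjoint-cycle form the cycle lengths are 6, 1, 1.
A cycle is odd iff its length is even; p has 1 even-length cycle, so sgn(p) = (−1)^1 and p is odd.

odd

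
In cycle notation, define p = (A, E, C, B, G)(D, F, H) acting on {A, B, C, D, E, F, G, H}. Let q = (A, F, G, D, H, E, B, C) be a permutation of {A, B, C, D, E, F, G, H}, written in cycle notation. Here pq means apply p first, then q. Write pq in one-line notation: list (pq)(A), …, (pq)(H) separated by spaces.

B D C G A E F H

(pq)(x) = q(p(x)). Computing each image: q(p(A)) = q(E) = B, q(p(B)) = q(G) = D, q(p(C)) = q(B) = C, q(p(D)) = q(F) = G, q(p(E)) = q(C) = A, q(p(F)) = q(H) = E, q(p(G)) = q(A) = F, q(p(H)) = q(D) = H.
Hence pq = [B D C G A E F H].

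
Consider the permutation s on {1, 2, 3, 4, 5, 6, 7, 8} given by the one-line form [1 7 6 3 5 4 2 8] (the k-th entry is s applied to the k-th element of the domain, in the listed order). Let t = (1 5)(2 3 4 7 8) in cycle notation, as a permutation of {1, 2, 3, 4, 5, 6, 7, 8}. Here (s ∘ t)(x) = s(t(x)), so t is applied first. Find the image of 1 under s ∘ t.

5

t(1) = 5, then s(5) = 5; composing gives (s ∘ t)(1) = 5.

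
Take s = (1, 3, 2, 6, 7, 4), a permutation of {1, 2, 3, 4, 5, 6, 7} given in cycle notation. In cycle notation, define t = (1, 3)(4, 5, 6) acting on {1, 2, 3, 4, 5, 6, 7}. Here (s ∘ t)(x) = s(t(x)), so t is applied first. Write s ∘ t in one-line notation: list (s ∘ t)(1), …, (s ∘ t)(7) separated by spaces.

2 6 3 5 7 1 4

(s ∘ t)(x) = s(t(x)). Computing each image: s(t(1)) = s(3) = 2, s(t(2)) = s(2) = 6, s(t(3)) = s(1) = 3, s(t(4)) = s(5) = 5, s(t(5)) = s(6) = 7, s(t(6)) = s(4) = 1, s(t(7)) = s(7) = 4.
Hence s ∘ t = [2 6 3 5 7 1 4].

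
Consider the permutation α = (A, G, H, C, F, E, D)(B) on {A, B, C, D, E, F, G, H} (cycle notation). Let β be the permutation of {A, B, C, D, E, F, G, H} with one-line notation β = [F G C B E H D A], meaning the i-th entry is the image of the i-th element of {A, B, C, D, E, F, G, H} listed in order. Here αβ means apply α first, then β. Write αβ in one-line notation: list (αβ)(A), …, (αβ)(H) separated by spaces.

D G H F B E A C

(αβ)(x) = β(α(x)). Computing each image: β(α(A)) = β(G) = D, β(α(B)) = β(B) = G, β(α(C)) = β(F) = H, β(α(D)) = β(A) = F, β(α(E)) = β(D) = B, β(α(F)) = β(E) = E, β(α(G)) = β(H) = A, β(α(H)) = β(C) = C.
Hence αβ = [D G H F B E A C].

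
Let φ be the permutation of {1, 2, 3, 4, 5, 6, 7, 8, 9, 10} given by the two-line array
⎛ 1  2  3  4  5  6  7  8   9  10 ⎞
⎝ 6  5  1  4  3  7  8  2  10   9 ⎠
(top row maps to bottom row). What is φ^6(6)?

1

Tracing 6 → 7 → … returns to 6 after 7 steps, so 6 lies in a 7-cycle (1, 6, 7, 8, 2, 5, 3).
Stepping 6 places around the cycle: 6 → 7 → 8 → 2 → 5 → 3 → 1.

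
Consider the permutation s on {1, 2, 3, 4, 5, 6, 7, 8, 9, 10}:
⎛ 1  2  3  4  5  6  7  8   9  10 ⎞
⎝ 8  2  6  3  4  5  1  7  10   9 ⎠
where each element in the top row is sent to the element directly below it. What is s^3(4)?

5

Tracing 4 → 3 → … returns to 4 after 4 steps, so 4 lies in a 4-cycle (3 6 5 4).
Advancing 3 steps from 4: 4 → 3 → 6 → 5.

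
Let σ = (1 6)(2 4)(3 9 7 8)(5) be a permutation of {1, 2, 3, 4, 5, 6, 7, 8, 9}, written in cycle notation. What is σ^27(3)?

8

3 lies in the 4-cycle (3 9 7 8).
On a 4-cycle, σ^4 is the identity, so σ^27 = σ^3 there (27 ≡ 3 mod 4).
Stepping 3 places around the cycle: 3 → 9 → 7 → 8.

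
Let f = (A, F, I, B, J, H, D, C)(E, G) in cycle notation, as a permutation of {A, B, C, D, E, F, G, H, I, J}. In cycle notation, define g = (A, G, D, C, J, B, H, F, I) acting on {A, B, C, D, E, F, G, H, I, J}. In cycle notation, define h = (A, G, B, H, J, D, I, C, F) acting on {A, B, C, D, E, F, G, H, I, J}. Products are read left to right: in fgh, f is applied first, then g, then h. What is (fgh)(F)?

G

Apply the permutations in order: f(F) = I, then g(I) = A, then h(A) = G. So (fgh)(F) = G.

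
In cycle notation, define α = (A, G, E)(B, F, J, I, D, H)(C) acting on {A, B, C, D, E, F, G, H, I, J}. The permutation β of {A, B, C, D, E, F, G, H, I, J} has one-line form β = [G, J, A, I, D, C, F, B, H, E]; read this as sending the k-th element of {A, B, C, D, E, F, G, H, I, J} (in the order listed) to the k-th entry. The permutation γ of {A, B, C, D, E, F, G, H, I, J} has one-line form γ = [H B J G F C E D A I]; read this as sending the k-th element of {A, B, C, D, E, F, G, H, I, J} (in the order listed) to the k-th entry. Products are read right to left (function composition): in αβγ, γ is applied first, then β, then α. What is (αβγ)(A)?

F

Chase A: γ(A) = H; β(H) = B; α(B) = F. Hence (αβγ)(A) = F.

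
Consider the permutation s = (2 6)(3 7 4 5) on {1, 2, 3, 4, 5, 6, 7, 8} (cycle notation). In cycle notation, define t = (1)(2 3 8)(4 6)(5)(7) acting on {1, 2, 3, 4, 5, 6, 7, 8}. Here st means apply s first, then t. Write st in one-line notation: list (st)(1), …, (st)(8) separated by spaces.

(st)(x) = t(s(x)). Computing each image: t(s(1)) = t(1) = 1, t(s(2)) = t(6) = 4, t(s(3)) = t(7) = 7, t(s(4)) = t(5) = 5, t(s(5)) = t(3) = 8, t(s(6)) = t(2) = 3, t(s(7)) = t(4) = 6, t(s(8)) = t(8) = 2.
Hence st = [1 4 7 5 8 3 6 2].

1 4 7 5 8 3 6 2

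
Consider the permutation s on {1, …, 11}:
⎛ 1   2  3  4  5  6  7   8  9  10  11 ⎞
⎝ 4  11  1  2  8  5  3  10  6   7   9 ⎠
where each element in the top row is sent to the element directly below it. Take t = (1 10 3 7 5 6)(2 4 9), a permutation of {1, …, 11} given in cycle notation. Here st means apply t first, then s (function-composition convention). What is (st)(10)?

t(10) = 3, then s(3) = 1; composing gives (st)(10) = 1.

1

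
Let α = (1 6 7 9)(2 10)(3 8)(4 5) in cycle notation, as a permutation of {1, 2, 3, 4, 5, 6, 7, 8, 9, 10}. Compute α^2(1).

7

1 lies in the 4-cycle (1 6 7 9).
Advancing 2 steps from 1: 1 → 6 → 7.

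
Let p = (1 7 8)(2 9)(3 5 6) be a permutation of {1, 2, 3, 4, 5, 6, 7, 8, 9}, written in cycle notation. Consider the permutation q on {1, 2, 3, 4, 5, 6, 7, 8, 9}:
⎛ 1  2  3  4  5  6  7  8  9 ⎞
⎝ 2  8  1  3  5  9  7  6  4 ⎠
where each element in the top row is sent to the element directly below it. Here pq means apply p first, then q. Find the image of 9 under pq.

8

First apply p: p(9) = 2, then q(2) = 8. Thus (pq)(9) = 8.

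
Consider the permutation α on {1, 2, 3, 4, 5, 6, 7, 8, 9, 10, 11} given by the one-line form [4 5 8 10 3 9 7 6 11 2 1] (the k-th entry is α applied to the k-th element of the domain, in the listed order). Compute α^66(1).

Tracing 1 → 4 → … returns to 1 after 10 steps, so 1 lies in a 10-cycle (1 4 10 2 5 3 8 6 9 11).
Powers repeat with period 10 on this cycle, and 66 mod 10 = 6, so α^66(1) = α^6(1).
Advancing 6 steps from 1: 1 → 4 → 10 → 2 → 5 → 3 → 8.

8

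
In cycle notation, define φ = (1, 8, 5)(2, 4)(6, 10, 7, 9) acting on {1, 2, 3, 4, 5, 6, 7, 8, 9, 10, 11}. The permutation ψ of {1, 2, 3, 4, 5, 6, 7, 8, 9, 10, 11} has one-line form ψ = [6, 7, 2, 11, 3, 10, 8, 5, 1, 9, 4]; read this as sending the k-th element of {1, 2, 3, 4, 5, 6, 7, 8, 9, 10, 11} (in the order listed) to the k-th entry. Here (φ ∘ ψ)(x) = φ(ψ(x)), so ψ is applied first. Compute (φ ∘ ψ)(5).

3

(φ ∘ ψ)(5) = φ(ψ(5)). ψ(5) = 3, then φ(3) = 3. So (φ ∘ ψ)(5) = 3.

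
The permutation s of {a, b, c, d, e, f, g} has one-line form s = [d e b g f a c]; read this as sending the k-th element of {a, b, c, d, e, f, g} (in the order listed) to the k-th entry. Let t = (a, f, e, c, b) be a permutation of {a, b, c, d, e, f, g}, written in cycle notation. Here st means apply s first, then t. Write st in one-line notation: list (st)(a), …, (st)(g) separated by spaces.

For each element, apply s then t: a → d → d; b → e → c; c → b → a; d → g → g; e → f → e; f → a → f; g → c → b.
So st in one-line form is d c a g e f b.

d c a g e f b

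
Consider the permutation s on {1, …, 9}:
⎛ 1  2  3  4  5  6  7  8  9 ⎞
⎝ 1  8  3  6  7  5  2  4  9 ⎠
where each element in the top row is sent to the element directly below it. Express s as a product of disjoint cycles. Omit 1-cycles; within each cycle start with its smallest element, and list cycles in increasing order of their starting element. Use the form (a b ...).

Iterating s from 2 gives 2 → 8 → 4 → 6 → 5 → 7 → 2; that is the 6-cycle (2 8 4 6 5 7).
Repeating from the next unused element and collecting all non-trivial cycles gives (2 8 4 6 5 7).

(2 8 4 6 5 7)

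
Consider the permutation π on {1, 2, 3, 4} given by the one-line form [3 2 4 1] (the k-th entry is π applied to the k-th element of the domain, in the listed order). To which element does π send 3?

4

3 is element number 3 of the domain, and entry number 3 of the one-line form is 4, so π(3) = 4.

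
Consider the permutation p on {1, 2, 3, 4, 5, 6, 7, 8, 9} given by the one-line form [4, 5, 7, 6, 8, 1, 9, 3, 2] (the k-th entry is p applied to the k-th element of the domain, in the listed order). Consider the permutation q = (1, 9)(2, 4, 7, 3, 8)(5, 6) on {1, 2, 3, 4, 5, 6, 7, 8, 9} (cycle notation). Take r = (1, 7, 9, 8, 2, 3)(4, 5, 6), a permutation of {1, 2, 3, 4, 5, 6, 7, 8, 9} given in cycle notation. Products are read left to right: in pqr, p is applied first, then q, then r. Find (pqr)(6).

8

(pqr)(6) = r(q(p(6))). p(6) = 1, then q(1) = 9, then r(9) = 8, so the result is 8.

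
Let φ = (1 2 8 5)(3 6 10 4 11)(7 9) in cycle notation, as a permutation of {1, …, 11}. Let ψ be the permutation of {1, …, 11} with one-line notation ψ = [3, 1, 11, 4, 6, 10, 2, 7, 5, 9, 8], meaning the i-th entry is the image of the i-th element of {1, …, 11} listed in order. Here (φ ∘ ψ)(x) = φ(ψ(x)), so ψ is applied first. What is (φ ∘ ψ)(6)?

ψ(6) = 10, then φ(10) = 4; composing gives (φ ∘ ψ)(6) = 4.

4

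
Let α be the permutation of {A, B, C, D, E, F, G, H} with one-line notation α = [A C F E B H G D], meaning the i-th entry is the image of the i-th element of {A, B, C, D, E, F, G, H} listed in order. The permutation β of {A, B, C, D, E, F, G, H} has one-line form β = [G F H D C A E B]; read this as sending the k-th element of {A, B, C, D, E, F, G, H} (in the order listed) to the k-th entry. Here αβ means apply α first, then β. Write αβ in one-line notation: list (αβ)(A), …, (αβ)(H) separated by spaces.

For each element, apply α then β: A → A → G; B → C → H; C → F → A; D → E → C; E → B → F; F → H → B; G → G → E; H → D → D.
So αβ in one-line form is G H A C F B E D.

G H A C F B E D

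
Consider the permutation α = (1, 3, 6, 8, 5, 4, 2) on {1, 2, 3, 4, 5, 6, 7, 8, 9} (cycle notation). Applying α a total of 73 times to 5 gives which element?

5 lies in the 7-cycle (1, 3, 6, 8, 5, 4, 2).
On a 7-cycle, α^7 is the identity, so α^73 = α^3 there (73 ≡ 3 mod 7).
Stepping 3 places around the cycle: 5 → 4 → 2 → 1.

1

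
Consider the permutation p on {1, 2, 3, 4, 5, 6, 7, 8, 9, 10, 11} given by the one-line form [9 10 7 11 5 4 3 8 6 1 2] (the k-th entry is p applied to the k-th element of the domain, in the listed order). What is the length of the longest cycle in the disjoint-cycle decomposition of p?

7

Decomposing into disjoint cycles gives (1, 9, 6, 4, 11, 2, 10)(3, 7); the longest has length 7.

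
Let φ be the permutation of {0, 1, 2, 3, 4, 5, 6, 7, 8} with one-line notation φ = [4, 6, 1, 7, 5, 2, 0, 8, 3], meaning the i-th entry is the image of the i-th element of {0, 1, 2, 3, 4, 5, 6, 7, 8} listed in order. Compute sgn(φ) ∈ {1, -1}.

In disjoint-cycle form the cycle lengths are 6, 3.
A cycle of length ℓ contributes ℓ−1 transpositions, so φ is a product of 5 + 2 = 7 transpositions — odd.

-1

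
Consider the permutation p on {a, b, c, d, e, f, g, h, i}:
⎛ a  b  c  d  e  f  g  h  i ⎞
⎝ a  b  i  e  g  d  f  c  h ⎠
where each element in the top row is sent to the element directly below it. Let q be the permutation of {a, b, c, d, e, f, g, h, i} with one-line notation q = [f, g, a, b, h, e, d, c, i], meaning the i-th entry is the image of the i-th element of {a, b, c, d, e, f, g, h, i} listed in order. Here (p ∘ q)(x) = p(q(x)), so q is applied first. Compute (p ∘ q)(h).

i

(p ∘ q)(h) = p(q(h)). q(h) = c, then p(c) = i. So (p ∘ q)(h) = i.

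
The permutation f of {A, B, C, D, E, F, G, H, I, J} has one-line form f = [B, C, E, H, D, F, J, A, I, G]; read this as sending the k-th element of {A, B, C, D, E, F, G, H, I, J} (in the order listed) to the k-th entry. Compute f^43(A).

B

Tracing A → B → … returns to A after 6 steps, so A lies in a 6-cycle (A, B, C, E, D, H).
Since the cycle has length 6, f^43 acts on it the same as f^1 (43 mod 6 = 1).
Stepping 1 place around the cycle: A → B.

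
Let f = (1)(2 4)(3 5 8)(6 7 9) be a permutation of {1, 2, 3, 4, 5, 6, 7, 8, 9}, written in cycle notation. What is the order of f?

The cycle type of f is (3, 3, 2, 1).
The order of f is the least common multiple of its cycle lengths: lcm(3, 3, 2) = 6.

6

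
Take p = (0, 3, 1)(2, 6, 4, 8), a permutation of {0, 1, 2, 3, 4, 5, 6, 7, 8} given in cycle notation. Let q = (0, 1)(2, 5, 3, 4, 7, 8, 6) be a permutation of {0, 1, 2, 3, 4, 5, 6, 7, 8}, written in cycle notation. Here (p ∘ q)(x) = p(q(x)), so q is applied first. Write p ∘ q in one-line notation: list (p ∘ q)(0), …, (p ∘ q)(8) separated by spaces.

0 3 5 8 7 1 6 2 4

For each element, apply q then p: 0 → 1 → 0; 1 → 0 → 3; 2 → 5 → 5; 3 → 4 → 8; 4 → 7 → 7; 5 → 3 → 1; 6 → 2 → 6; 7 → 8 → 2; 8 → 6 → 4.
Collecting the images, p ∘ q = [0 3 5 8 7 1 6 2 4].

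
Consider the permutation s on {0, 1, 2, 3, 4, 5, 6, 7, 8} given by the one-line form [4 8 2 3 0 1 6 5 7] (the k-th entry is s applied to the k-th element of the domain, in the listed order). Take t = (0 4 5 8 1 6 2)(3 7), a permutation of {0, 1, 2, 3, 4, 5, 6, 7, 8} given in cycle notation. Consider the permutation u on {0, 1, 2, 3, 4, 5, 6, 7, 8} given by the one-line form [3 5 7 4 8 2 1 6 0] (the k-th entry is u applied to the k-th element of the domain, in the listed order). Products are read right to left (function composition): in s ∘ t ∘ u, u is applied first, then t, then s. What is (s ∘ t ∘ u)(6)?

Chase 6: u(6) = 1; t(1) = 6; s(6) = 6. Hence (s ∘ t ∘ u)(6) = 6.

6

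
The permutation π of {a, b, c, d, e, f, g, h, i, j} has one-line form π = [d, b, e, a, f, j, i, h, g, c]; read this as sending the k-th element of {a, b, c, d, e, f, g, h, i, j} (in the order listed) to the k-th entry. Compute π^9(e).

f

Tracing e → f → … returns to e after 4 steps, so e lies in a 4-cycle (c, e, f, j).
Powers repeat with period 4 on this cycle, and 9 mod 4 = 1, so π^9(e) = π^1(e).
Advancing 1 step from e: e → f.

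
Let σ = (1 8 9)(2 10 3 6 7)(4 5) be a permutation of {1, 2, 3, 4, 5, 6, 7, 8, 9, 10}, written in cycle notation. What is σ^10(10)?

10

10 lies in the 5-cycle (2 10 3 6 7).
Since the cycle has length 5, σ^10 acts on it the same as σ^0 (10 mod 5 = 0).
So σ^10(10) = 10.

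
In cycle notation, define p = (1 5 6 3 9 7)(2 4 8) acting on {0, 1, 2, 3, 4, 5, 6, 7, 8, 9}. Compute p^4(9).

9 lies in the 6-cycle (1 5 6 3 9 7).
Advancing 4 steps from 9: 9 → 7 → 1 → 5 → 6.

6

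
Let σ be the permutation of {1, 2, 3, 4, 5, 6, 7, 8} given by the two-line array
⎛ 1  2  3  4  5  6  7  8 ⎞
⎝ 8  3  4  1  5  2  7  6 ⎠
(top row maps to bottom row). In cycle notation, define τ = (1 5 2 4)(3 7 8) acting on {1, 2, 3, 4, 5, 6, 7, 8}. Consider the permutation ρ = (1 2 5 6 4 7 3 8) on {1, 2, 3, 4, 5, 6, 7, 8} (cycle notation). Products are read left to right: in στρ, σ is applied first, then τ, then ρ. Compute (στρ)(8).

(στρ)(8) = ρ(τ(σ(8))). σ(8) = 6, then τ(6) = 6, then ρ(6) = 4, so the result is 4.

4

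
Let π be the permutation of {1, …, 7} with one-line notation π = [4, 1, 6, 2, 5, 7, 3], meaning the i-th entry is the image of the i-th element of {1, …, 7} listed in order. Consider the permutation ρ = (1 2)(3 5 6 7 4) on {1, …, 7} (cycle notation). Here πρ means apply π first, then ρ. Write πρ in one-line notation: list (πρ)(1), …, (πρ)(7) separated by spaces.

Chase each element through π then ρ: 1 → 4 → 3; 2 → 1 → 2; 3 → 6 → 7; 4 → 2 → 1; 5 → 5 → 6; 6 → 7 → 4; 7 → 3 → 5.
So πρ in one-line form is 3 2 7 1 6 4 5.

3 2 7 1 6 4 5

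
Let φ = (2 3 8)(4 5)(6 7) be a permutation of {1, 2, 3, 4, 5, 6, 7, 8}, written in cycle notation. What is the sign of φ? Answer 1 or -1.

The cycle lengths are 3, 2, 2, 1.
A cycle is odd iff its length is even; φ has 2 even-length cycles, so sgn(φ) = (−1)^2 and φ is even.

1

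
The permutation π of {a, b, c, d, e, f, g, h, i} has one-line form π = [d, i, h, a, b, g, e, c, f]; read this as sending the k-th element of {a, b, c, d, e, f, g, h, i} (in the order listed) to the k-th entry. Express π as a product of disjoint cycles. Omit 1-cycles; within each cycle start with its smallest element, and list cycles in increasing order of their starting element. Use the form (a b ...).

From a: a → d → a, closing the cycle (a d).
Continuing from each remaining unvisited element yields (a d)(b i f g e)(c h).

(a d)(b i f g e)(c h)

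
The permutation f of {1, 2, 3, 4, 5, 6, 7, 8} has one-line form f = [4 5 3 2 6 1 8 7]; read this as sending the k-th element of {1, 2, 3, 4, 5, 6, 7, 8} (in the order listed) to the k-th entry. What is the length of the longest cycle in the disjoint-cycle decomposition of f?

5

Decomposing into disjoint cycles gives (1 4 2 5 6)(7 8); the longest has length 5.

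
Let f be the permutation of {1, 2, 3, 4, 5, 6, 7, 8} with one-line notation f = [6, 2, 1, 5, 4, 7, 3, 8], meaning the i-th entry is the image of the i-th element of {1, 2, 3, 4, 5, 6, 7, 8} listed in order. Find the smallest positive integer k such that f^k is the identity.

4

Writing f as disjoint cycles, the cycle lengths are 4, 2, 1, 1.
The order is lcm(4, 2) = 4.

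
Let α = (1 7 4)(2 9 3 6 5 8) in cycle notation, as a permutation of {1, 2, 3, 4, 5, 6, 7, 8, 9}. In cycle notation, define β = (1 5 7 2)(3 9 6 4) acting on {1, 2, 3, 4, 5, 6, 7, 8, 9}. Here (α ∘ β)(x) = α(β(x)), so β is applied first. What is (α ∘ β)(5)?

β(5) = 7, then α(7) = 4; composing gives (α ∘ β)(5) = 4.

4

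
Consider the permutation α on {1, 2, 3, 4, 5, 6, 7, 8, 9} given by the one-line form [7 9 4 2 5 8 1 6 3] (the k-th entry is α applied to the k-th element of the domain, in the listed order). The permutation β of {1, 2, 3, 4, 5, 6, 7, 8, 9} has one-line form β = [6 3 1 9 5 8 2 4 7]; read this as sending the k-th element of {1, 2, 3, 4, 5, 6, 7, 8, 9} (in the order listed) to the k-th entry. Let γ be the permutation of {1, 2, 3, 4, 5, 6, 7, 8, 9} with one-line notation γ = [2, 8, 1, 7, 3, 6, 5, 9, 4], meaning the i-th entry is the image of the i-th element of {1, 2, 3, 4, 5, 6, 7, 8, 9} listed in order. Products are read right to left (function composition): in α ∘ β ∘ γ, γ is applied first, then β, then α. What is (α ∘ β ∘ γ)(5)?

(α ∘ β ∘ γ)(5) = α(β(γ(5))). γ(5) = 3, then β(3) = 1, then α(1) = 7, so the result is 7.

7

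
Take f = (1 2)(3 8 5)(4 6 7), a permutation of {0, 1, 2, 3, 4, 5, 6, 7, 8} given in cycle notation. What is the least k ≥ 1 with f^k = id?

6

The disjoint cycles have lengths 3, 3, 2, 1.
Since disjoint cycles commute, ord(f) = lcm(3, 3, 2) = 6.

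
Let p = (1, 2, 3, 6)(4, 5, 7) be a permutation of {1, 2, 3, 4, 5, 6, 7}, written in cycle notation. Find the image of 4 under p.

5

In the cycle (4, 5, 7), 4 is followed by 5, so p(4) = 5.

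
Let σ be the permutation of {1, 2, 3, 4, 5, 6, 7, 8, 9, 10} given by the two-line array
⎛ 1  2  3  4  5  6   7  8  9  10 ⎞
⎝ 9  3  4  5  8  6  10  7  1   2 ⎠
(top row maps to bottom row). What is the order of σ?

Decomposing into disjoint cycles gives cycle lengths 7, 2, 1.
Since disjoint cycles commute, ord(σ) = lcm(7, 2) = 14.

14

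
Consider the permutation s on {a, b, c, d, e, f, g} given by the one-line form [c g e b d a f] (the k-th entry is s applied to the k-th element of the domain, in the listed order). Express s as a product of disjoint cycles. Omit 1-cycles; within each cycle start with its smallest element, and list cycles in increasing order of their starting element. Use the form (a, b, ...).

(a, c, e, d, b, g, f)

From a: a → c → e → d → b → g → f → a, closing the cycle (a, c, e, d, b, g, f).
Repeating from the next unused element and collecting all non-trivial cycles gives (a, c, e, d, b, g, f).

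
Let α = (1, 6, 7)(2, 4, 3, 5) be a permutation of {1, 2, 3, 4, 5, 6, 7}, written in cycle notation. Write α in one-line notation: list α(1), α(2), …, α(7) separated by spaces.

Each element maps to the next entry in its cycle (wrapping to the front): 1↦6, 2↦4, 3↦5, 4↦3, 5↦2, 6↦7, 7↦1.
So the one-line form is 6 4 5 3 2 7 1.

6 4 5 3 2 7 1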